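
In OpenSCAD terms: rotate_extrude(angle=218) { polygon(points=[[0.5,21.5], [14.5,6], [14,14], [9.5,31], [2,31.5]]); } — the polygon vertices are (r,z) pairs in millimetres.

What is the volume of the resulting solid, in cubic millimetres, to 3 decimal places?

Volume = 5472.755 mm³

Profile (r,z), 5 vertices: (0.5,21.5) (14.5,6) (14,14) (9.5,31) (2,31.5)
edge 0: (0.5,21.5)→(14.5,6)  cross = 0.5·6 − 14.5·21.5 = -308.7500; (r_i+r_j)·cross = 15·-308.7500 = -4631.2500
edge 1: (14.5,6)→(14,14)  cross = 14.5·14 − 14·6 = 119.0000; (r_i+r_j)·cross = 28.5·119.0000 = 3391.5000
edge 2: (14,14)→(9.5,31)  cross = 14·31 − 9.5·14 = 301.0000; (r_i+r_j)·cross = 23.5·301.0000 = 7073.5000
edge 3: (9.5,31)→(2,31.5)  cross = 9.5·31.5 − 2·31 = 237.2500; (r_i+r_j)·cross = 11.5·237.2500 = 2728.3750
edge 4: (2,31.5)→(0.5,21.5)  cross = 2·21.5 − 0.5·31.5 = 27.2500; (r_i+r_j)·cross = 2.5·27.2500 = 68.1250
Σcross = 375.7500 → A = |Σcross|/2 = 187.8750 mm²
Σ(r_i+r_j)·cross = 8630.2500 → first moment M = |Σ|/6 = 1438.3750
R_c = M/A = 1438.3750/187.8750 = 7.6560 mm
θ = 218° = 3.804818 rad
V = θ·R_c·A = 3.804818·7.6560·187.8750 = 5472.755 mm³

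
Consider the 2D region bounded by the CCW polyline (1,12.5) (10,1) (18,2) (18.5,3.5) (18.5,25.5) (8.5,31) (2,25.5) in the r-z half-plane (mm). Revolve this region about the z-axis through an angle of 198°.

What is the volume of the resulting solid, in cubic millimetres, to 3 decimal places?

Volume = 14949.367 mm³

Profile (r,z), 7 vertices: (1,12.5) (10,1) (18,2) (18.5,3.5) (18.5,25.5) (8.5,31) (2,25.5)
edge 0: (1,12.5)→(10,1)  cross = 1·1 − 10·12.5 = -124.0000; (r_i+r_j)·cross = 11·-124.0000 = -1364.0000
edge 1: (10,1)→(18,2)  cross = 10·2 − 18·1 = 2.0000; (r_i+r_j)·cross = 28·2.0000 = 56.0000
edge 2: (18,2)→(18.5,3.5)  cross = 18·3.5 − 18.5·2 = 26.0000; (r_i+r_j)·cross = 36.5·26.0000 = 949.0000
edge 3: (18.5,3.5)→(18.5,25.5)  cross = 18.5·25.5 − 18.5·3.5 = 407.0000; (r_i+r_j)·cross = 37·407.0000 = 15059.0000
edge 4: (18.5,25.5)→(8.5,31)  cross = 18.5·31 − 8.5·25.5 = 356.7500; (r_i+r_j)·cross = 27·356.7500 = 9632.2500
edge 5: (8.5,31)→(2,25.5)  cross = 8.5·25.5 − 2·31 = 154.7500; (r_i+r_j)·cross = 10.5·154.7500 = 1624.8750
edge 6: (2,25.5)→(1,12.5)  cross = 2·12.5 − 1·25.5 = -0.5000; (r_i+r_j)·cross = 3·-0.5000 = -1.5000
Σcross = 822.0000 → A = |Σcross|/2 = 411.0000 mm²
Σ(r_i+r_j)·cross = 25955.6250 → first moment M = |Σ|/6 = 4325.9375
R_c = M/A = 4325.9375/411.0000 = 10.5254 mm
θ = 198° = 3.455752 rad
V = θ·R_c·A = 3.455752·10.5254·411.0000 = 14949.367 mm³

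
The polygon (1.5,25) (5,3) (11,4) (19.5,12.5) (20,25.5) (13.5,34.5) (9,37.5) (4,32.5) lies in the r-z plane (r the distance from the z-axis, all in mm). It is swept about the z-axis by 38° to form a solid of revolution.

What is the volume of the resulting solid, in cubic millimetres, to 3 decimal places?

Volume = 3173.670 mm³

Profile (r,z), 8 vertices: (1.5,25) (5,3) (11,4) (19.5,12.5) (20,25.5) (13.5,34.5) (9,37.5) (4,32.5)
edge 0: (1.5,25)→(5,3)  cross = 1.5·3 − 5·25 = -120.5000; (r_i+r_j)·cross = 6.5·-120.5000 = -783.2500
edge 1: (5,3)→(11,4)  cross = 5·4 − 11·3 = -13.0000; (r_i+r_j)·cross = 16·-13.0000 = -208.0000
edge 2: (11,4)→(19.5,12.5)  cross = 11·12.5 − 19.5·4 = 59.5000; (r_i+r_j)·cross = 30.5·59.5000 = 1814.7500
edge 3: (19.5,12.5)→(20,25.5)  cross = 19.5·25.5 − 20·12.5 = 247.2500; (r_i+r_j)·cross = 39.5·247.2500 = 9766.3750
edge 4: (20,25.5)→(13.5,34.5)  cross = 20·34.5 − 13.5·25.5 = 345.7500; (r_i+r_j)·cross = 33.5·345.7500 = 11582.6250
edge 5: (13.5,34.5)→(9,37.5)  cross = 13.5·37.5 − 9·34.5 = 195.7500; (r_i+r_j)·cross = 22.5·195.7500 = 4404.3750
edge 6: (9,37.5)→(4,32.5)  cross = 9·32.5 − 4·37.5 = 142.5000; (r_i+r_j)·cross = 13·142.5000 = 1852.5000
edge 7: (4,32.5)→(1.5,25)  cross = 4·25 − 1.5·32.5 = 51.2500; (r_i+r_j)·cross = 5.5·51.2500 = 281.8750
Σcross = 908.5000 → A = |Σcross|/2 = 454.2500 mm²
Σ(r_i+r_j)·cross = 28711.2500 → first moment M = |Σ|/6 = 4785.2083
R_c = M/A = 4785.2083/454.2500 = 10.5343 mm
θ = 38° = 0.663225 rad
V = θ·R_c·A = 0.663225·10.5343·454.2500 = 3173.670 mm³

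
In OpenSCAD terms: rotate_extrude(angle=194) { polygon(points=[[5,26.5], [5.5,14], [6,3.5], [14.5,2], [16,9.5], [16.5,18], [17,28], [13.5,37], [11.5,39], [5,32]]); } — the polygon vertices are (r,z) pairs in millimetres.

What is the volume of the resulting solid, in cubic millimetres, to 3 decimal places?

Profile (r,z), 10 vertices: (5,26.5) (5.5,14) (6,3.5) (14.5,2) (16,9.5) (16.5,18) (17,28) (13.5,37) (11.5,39) (5,32)
edge 0: (5,26.5)→(5.5,14)  cross = 5·14 − 5.5·26.5 = -75.7500; (r_i+r_j)·cross = 10.5·-75.7500 = -795.3750
edge 1: (5.5,14)→(6,3.5)  cross = 5.5·3.5 − 6·14 = -64.7500; (r_i+r_j)·cross = 11.5·-64.7500 = -744.6250
edge 2: (6,3.5)→(14.5,2)  cross = 6·2 − 14.5·3.5 = -38.7500; (r_i+r_j)·cross = 20.5·-38.7500 = -794.3750
edge 3: (14.5,2)→(16,9.5)  cross = 14.5·9.5 − 16·2 = 105.7500; (r_i+r_j)·cross = 30.5·105.7500 = 3225.3750
edge 4: (16,9.5)→(16.5,18)  cross = 16·18 − 16.5·9.5 = 131.2500; (r_i+r_j)·cross = 32.5·131.2500 = 4265.6250
edge 5: (16.5,18)→(17,28)  cross = 16.5·28 − 17·18 = 156.0000; (r_i+r_j)·cross = 33.5·156.0000 = 5226.0000
edge 6: (17,28)→(13.5,37)  cross = 17·37 − 13.5·28 = 251.0000; (r_i+r_j)·cross = 30.5·251.0000 = 7655.5000
edge 7: (13.5,37)→(11.5,39)  cross = 13.5·39 − 11.5·37 = 101.0000; (r_i+r_j)·cross = 25·101.0000 = 2525.0000
edge 8: (11.5,39)→(5,32)  cross = 11.5·32 − 5·39 = 173.0000; (r_i+r_j)·cross = 16.5·173.0000 = 2854.5000
edge 9: (5,32)→(5,26.5)  cross = 5·26.5 − 5·32 = -27.5000; (r_i+r_j)·cross = 10·-27.5000 = -275.0000
Σcross = 711.2500 → A = |Σcross|/2 = 355.6250 mm²
Σ(r_i+r_j)·cross = 23142.6250 → first moment M = |Σ|/6 = 3857.1042
R_c = M/A = 3857.1042/355.6250 = 10.8460 mm
θ = 194° = 3.385939 rad
V = θ·R_c·A = 3.385939·10.8460·355.6250 = 13059.918 mm³

Volume = 13059.918 mm³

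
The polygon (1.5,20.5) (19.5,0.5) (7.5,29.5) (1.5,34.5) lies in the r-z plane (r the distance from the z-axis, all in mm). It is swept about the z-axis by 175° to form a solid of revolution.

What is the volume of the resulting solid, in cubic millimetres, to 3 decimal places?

Volume = 4540.256 mm³

Profile (r,z), 4 vertices: (1.5,20.5) (19.5,0.5) (7.5,29.5) (1.5,34.5)
edge 0: (1.5,20.5)→(19.5,0.5)  cross = 1.5·0.5 − 19.5·20.5 = -399.0000; (r_i+r_j)·cross = 21·-399.0000 = -8379.0000
edge 1: (19.5,0.5)→(7.5,29.5)  cross = 19.5·29.5 − 7.5·0.5 = 571.5000; (r_i+r_j)·cross = 27·571.5000 = 15430.5000
edge 2: (7.5,29.5)→(1.5,34.5)  cross = 7.5·34.5 − 1.5·29.5 = 214.5000; (r_i+r_j)·cross = 9·214.5000 = 1930.5000
edge 3: (1.5,34.5)→(1.5,20.5)  cross = 1.5·20.5 − 1.5·34.5 = -21.0000; (r_i+r_j)·cross = 3·-21.0000 = -63.0000
Σcross = 366.0000 → A = |Σcross|/2 = 183.0000 mm²
Σ(r_i+r_j)·cross = 8919.0000 → first moment M = |Σ|/6 = 1486.5000
R_c = M/A = 1486.5000/183.0000 = 8.1230 mm
θ = 175° = 3.054326 rad
V = θ·R_c·A = 3.054326·8.1230·183.0000 = 4540.256 mm³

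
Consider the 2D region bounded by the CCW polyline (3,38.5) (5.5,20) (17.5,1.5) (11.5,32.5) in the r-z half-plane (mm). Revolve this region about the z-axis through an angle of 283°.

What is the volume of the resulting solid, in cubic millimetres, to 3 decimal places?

Volume = 9754.670 mm³

Profile (r,z), 4 vertices: (3,38.5) (5.5,20) (17.5,1.5) (11.5,32.5)
edge 0: (3,38.5)→(5.5,20)  cross = 3·20 − 5.5·38.5 = -151.7500; (r_i+r_j)·cross = 8.5·-151.7500 = -1289.8750
edge 1: (5.5,20)→(17.5,1.5)  cross = 5.5·1.5 − 17.5·20 = -341.7500; (r_i+r_j)·cross = 23·-341.7500 = -7860.2500
edge 2: (17.5,1.5)→(11.5,32.5)  cross = 17.5·32.5 − 11.5·1.5 = 551.5000; (r_i+r_j)·cross = 29·551.5000 = 15993.5000
edge 3: (11.5,32.5)→(3,38.5)  cross = 11.5·38.5 − 3·32.5 = 345.2500; (r_i+r_j)·cross = 14.5·345.2500 = 5006.1250
Σcross = 403.2500 → A = |Σcross|/2 = 201.6250 mm²
Σ(r_i+r_j)·cross = 11849.5000 → first moment M = |Σ|/6 = 1974.9167
R_c = M/A = 1974.9167/201.6250 = 9.7950 mm
θ = 283° = 4.939282 rad
V = θ·R_c·A = 4.939282·9.7950·201.6250 = 9754.670 mm³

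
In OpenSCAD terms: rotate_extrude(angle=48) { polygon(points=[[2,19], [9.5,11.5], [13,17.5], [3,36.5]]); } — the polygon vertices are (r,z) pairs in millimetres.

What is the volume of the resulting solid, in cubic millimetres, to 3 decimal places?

Volume = 731.310 mm³

Profile (r,z), 4 vertices: (2,19) (9.5,11.5) (13,17.5) (3,36.5)
edge 0: (2,19)→(9.5,11.5)  cross = 2·11.5 − 9.5·19 = -157.5000; (r_i+r_j)·cross = 11.5·-157.5000 = -1811.2500
edge 1: (9.5,11.5)→(13,17.5)  cross = 9.5·17.5 − 13·11.5 = 16.7500; (r_i+r_j)·cross = 22.5·16.7500 = 376.8750
edge 2: (13,17.5)→(3,36.5)  cross = 13·36.5 − 3·17.5 = 422.0000; (r_i+r_j)·cross = 16·422.0000 = 6752.0000
edge 3: (3,36.5)→(2,19)  cross = 3·19 − 2·36.5 = -16.0000; (r_i+r_j)·cross = 5·-16.0000 = -80.0000
Σcross = 265.2500 → A = |Σcross|/2 = 132.6250 mm²
Σ(r_i+r_j)·cross = 5237.6250 → first moment M = |Σ|/6 = 872.9375
R_c = M/A = 872.9375/132.6250 = 6.5820 mm
θ = 48° = 0.837758 rad
V = θ·R_c·A = 0.837758·6.5820·132.6250 = 731.310 mm³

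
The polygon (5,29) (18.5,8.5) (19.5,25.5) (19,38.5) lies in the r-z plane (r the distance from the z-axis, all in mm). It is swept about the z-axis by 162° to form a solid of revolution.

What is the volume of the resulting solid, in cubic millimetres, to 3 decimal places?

Volume = 8893.986 mm³

Profile (r,z), 4 vertices: (5,29) (18.5,8.5) (19.5,25.5) (19,38.5)
edge 0: (5,29)→(18.5,8.5)  cross = 5·8.5 − 18.5·29 = -494.0000; (r_i+r_j)·cross = 23.5·-494.0000 = -11609.0000
edge 1: (18.5,8.5)→(19.5,25.5)  cross = 18.5·25.5 − 19.5·8.5 = 306.0000; (r_i+r_j)·cross = 38·306.0000 = 11628.0000
edge 2: (19.5,25.5)→(19,38.5)  cross = 19.5·38.5 − 19·25.5 = 266.2500; (r_i+r_j)·cross = 38.5·266.2500 = 10250.6250
edge 3: (19,38.5)→(5,29)  cross = 19·29 − 5·38.5 = 358.5000; (r_i+r_j)·cross = 24·358.5000 = 8604.0000
Σcross = 436.7500 → A = |Σcross|/2 = 218.3750 mm²
Σ(r_i+r_j)·cross = 18873.6250 → first moment M = |Σ|/6 = 3145.6042
R_c = M/A = 3145.6042/218.3750 = 14.4046 mm
θ = 162° = 2.827433 rad
V = θ·R_c·A = 2.827433·14.4046·218.3750 = 8893.986 mm³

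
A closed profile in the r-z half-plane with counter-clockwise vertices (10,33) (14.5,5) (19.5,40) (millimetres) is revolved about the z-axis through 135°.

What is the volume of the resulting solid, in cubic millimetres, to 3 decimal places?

Volume = 5140.431 mm³

Profile (r,z), 3 vertices: (10,33) (14.5,5) (19.5,40)
edge 0: (10,33)→(14.5,5)  cross = 10·5 − 14.5·33 = -428.5000; (r_i+r_j)·cross = 24.5·-428.5000 = -10498.2500
edge 1: (14.5,5)→(19.5,40)  cross = 14.5·40 − 19.5·5 = 482.5000; (r_i+r_j)·cross = 34·482.5000 = 16405.0000
edge 2: (19.5,40)→(10,33)  cross = 19.5·33 − 10·40 = 243.5000; (r_i+r_j)·cross = 29.5·243.5000 = 7183.2500
Σcross = 297.5000 → A = |Σcross|/2 = 148.7500 mm²
Σ(r_i+r_j)·cross = 13090.0000 → first moment M = |Σ|/6 = 2181.6667
R_c = M/A = 2181.6667/148.7500 = 14.6667 mm
θ = 135° = 2.356194 rad
V = θ·R_c·A = 2.356194·14.6667·148.7500 = 5140.431 mm³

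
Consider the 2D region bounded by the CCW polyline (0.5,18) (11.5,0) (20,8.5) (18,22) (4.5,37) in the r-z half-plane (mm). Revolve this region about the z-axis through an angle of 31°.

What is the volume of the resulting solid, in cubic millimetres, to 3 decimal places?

Volume = 2215.710 mm³

Profile (r,z), 5 vertices: (0.5,18) (11.5,0) (20,8.5) (18,22) (4.5,37)
edge 0: (0.5,18)→(11.5,0)  cross = 0.5·0 − 11.5·18 = -207.0000; (r_i+r_j)·cross = 12·-207.0000 = -2484.0000
edge 1: (11.5,0)→(20,8.5)  cross = 11.5·8.5 − 20·0 = 97.7500; (r_i+r_j)·cross = 31.5·97.7500 = 3079.1250
edge 2: (20,8.5)→(18,22)  cross = 20·22 − 18·8.5 = 287.0000; (r_i+r_j)·cross = 38·287.0000 = 10906.0000
edge 3: (18,22)→(4.5,37)  cross = 18·37 − 4.5·22 = 567.0000; (r_i+r_j)·cross = 22.5·567.0000 = 12757.5000
edge 4: (4.5,37)→(0.5,18)  cross = 4.5·18 − 0.5·37 = 62.5000; (r_i+r_j)·cross = 5·62.5000 = 312.5000
Σcross = 807.2500 → A = |Σcross|/2 = 403.6250 mm²
Σ(r_i+r_j)·cross = 24571.1250 → first moment M = |Σ|/6 = 4095.1875
R_c = M/A = 4095.1875/403.6250 = 10.1460 mm
θ = 31° = 0.541052 rad
V = θ·R_c·A = 0.541052·10.1460·403.6250 = 2215.710 mm³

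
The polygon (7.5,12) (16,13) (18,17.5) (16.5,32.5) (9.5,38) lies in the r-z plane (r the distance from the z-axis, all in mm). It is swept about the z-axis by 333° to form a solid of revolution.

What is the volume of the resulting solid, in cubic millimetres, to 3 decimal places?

Volume = 14463.392 mm³

Profile (r,z), 5 vertices: (7.5,12) (16,13) (18,17.5) (16.5,32.5) (9.5,38)
edge 0: (7.5,12)→(16,13)  cross = 7.5·13 − 16·12 = -94.5000; (r_i+r_j)·cross = 23.5·-94.5000 = -2220.7500
edge 1: (16,13)→(18,17.5)  cross = 16·17.5 − 18·13 = 46.0000; (r_i+r_j)·cross = 34·46.0000 = 1564.0000
edge 2: (18,17.5)→(16.5,32.5)  cross = 18·32.5 − 16.5·17.5 = 296.2500; (r_i+r_j)·cross = 34.5·296.2500 = 10220.6250
edge 3: (16.5,32.5)→(9.5,38)  cross = 16.5·38 − 9.5·32.5 = 318.2500; (r_i+r_j)·cross = 26·318.2500 = 8274.5000
edge 4: (9.5,38)→(7.5,12)  cross = 9.5·12 − 7.5·38 = -171.0000; (r_i+r_j)·cross = 17·-171.0000 = -2907.0000
Σcross = 395.0000 → A = |Σcross|/2 = 197.5000 mm²
Σ(r_i+r_j)·cross = 14931.3750 → first moment M = |Σ|/6 = 2488.5625
R_c = M/A = 2488.5625/197.5000 = 12.6003 mm
θ = 333° = 5.811946 rad
V = θ·R_c·A = 5.811946·12.6003·197.5000 = 14463.392 mm³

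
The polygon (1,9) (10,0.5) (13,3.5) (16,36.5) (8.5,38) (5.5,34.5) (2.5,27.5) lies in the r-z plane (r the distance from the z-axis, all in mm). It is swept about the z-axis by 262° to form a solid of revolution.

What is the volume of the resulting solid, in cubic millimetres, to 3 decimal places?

Profile (r,z), 7 vertices: (1,9) (10,0.5) (13,3.5) (16,36.5) (8.5,38) (5.5,34.5) (2.5,27.5)
edge 0: (1,9)→(10,0.5)  cross = 1·0.5 − 10·9 = -89.5000; (r_i+r_j)·cross = 11·-89.5000 = -984.5000
edge 1: (10,0.5)→(13,3.5)  cross = 10·3.5 − 13·0.5 = 28.5000; (r_i+r_j)·cross = 23·28.5000 = 655.5000
edge 2: (13,3.5)→(16,36.5)  cross = 13·36.5 − 16·3.5 = 418.5000; (r_i+r_j)·cross = 29·418.5000 = 12136.5000
edge 3: (16,36.5)→(8.5,38)  cross = 16·38 − 8.5·36.5 = 297.7500; (r_i+r_j)·cross = 24.5·297.7500 = 7294.8750
edge 4: (8.5,38)→(5.5,34.5)  cross = 8.5·34.5 − 5.5·38 = 84.2500; (r_i+r_j)·cross = 14·84.2500 = 1179.5000
edge 5: (5.5,34.5)→(2.5,27.5)  cross = 5.5·27.5 − 2.5·34.5 = 65.0000; (r_i+r_j)·cross = 8·65.0000 = 520.0000
edge 6: (2.5,27.5)→(1,9)  cross = 2.5·9 − 1·27.5 = -5.0000; (r_i+r_j)·cross = 3.5·-5.0000 = -17.5000
Σcross = 799.5000 → A = |Σcross|/2 = 399.7500 mm²
Σ(r_i+r_j)·cross = 20784.3750 → first moment M = |Σ|/6 = 3464.0625
R_c = M/A = 3464.0625/399.7500 = 8.6656 mm
θ = 262° = 4.572763 rad
V = θ·R_c·A = 4.572763·8.6656·399.7500 = 15840.336 mm³

Volume = 15840.336 mm³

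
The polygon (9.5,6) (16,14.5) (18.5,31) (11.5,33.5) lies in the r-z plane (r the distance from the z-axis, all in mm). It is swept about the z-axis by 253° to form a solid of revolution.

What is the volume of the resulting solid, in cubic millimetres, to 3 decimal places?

Volume = 8526.132 mm³

Profile (r,z), 4 vertices: (9.5,6) (16,14.5) (18.5,31) (11.5,33.5)
edge 0: (9.5,6)→(16,14.5)  cross = 9.5·14.5 − 16·6 = 41.7500; (r_i+r_j)·cross = 25.5·41.7500 = 1064.6250
edge 1: (16,14.5)→(18.5,31)  cross = 16·31 − 18.5·14.5 = 227.7500; (r_i+r_j)·cross = 34.5·227.7500 = 7857.3750
edge 2: (18.5,31)→(11.5,33.5)  cross = 18.5·33.5 − 11.5·31 = 263.2500; (r_i+r_j)·cross = 30·263.2500 = 7897.5000
edge 3: (11.5,33.5)→(9.5,6)  cross = 11.5·6 − 9.5·33.5 = -249.2500; (r_i+r_j)·cross = 21·-249.2500 = -5234.2500
Σcross = 283.5000 → A = |Σcross|/2 = 141.7500 mm²
Σ(r_i+r_j)·cross = 11585.2500 → first moment M = |Σ|/6 = 1930.8750
R_c = M/A = 1930.8750/141.7500 = 13.6217 mm
θ = 253° = 4.415683 rad
V = θ·R_c·A = 4.415683·13.6217·141.7500 = 8526.132 mm³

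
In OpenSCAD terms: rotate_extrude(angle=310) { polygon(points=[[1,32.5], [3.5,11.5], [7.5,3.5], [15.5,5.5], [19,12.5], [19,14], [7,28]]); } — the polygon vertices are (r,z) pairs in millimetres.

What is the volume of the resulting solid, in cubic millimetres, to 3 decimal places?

Profile (r,z), 7 vertices: (1,32.5) (3.5,11.5) (7.5,3.5) (15.5,5.5) (19,12.5) (19,14) (7,28)
edge 0: (1,32.5)→(3.5,11.5)  cross = 1·11.5 − 3.5·32.5 = -102.2500; (r_i+r_j)·cross = 4.5·-102.2500 = -460.1250
edge 1: (3.5,11.5)→(7.5,3.5)  cross = 3.5·3.5 − 7.5·11.5 = -74.0000; (r_i+r_j)·cross = 11·-74.0000 = -814.0000
edge 2: (7.5,3.5)→(15.5,5.5)  cross = 7.5·5.5 − 15.5·3.5 = -13.0000; (r_i+r_j)·cross = 23·-13.0000 = -299.0000
edge 3: (15.5,5.5)→(19,12.5)  cross = 15.5·12.5 − 19·5.5 = 89.2500; (r_i+r_j)·cross = 34.5·89.2500 = 3079.1250
edge 4: (19,12.5)→(19,14)  cross = 19·14 − 19·12.5 = 28.5000; (r_i+r_j)·cross = 38·28.5000 = 1083.0000
edge 5: (19,14)→(7,28)  cross = 19·28 − 7·14 = 434.0000; (r_i+r_j)·cross = 26·434.0000 = 11284.0000
edge 6: (7,28)→(1,32.5)  cross = 7·32.5 − 1·28 = 199.5000; (r_i+r_j)·cross = 8·199.5000 = 1596.0000
Σcross = 562.0000 → A = |Σcross|/2 = 281.0000 mm²
Σ(r_i+r_j)·cross = 15469.0000 → first moment M = |Σ|/6 = 2578.1667
R_c = M/A = 2578.1667/281.0000 = 9.1750 mm
θ = 310° = 5.410521 rad
V = θ·R_c·A = 5.410521·9.1750·281.0000 = 13949.224 mm³

Volume = 13949.224 mm³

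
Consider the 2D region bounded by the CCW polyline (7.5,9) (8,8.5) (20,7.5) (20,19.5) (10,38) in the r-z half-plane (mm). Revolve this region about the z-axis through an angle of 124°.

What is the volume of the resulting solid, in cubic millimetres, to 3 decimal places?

Volume = 7188.643 mm³

Profile (r,z), 5 vertices: (7.5,9) (8,8.5) (20,7.5) (20,19.5) (10,38)
edge 0: (7.5,9)→(8,8.5)  cross = 7.5·8.5 − 8·9 = -8.2500; (r_i+r_j)·cross = 15.5·-8.2500 = -127.8750
edge 1: (8,8.5)→(20,7.5)  cross = 8·7.5 − 20·8.5 = -110.0000; (r_i+r_j)·cross = 28·-110.0000 = -3080.0000
edge 2: (20,7.5)→(20,19.5)  cross = 20·19.5 − 20·7.5 = 240.0000; (r_i+r_j)·cross = 40·240.0000 = 9600.0000
edge 3: (20,19.5)→(10,38)  cross = 20·38 − 10·19.5 = 565.0000; (r_i+r_j)·cross = 30·565.0000 = 16950.0000
edge 4: (10,38)→(7.5,9)  cross = 10·9 − 7.5·38 = -195.0000; (r_i+r_j)·cross = 17.5·-195.0000 = -3412.5000
Σcross = 491.7500 → A = |Σcross|/2 = 245.8750 mm²
Σ(r_i+r_j)·cross = 19929.6250 → first moment M = |Σ|/6 = 3321.6042
R_c = M/A = 3321.6042/245.8750 = 13.5093 mm
θ = 124° = 2.164208 rad
V = θ·R_c·A = 2.164208·13.5093·245.8750 = 7188.643 mm³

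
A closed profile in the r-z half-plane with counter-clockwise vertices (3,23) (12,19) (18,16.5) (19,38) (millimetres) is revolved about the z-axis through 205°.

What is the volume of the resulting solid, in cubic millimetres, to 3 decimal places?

Volume = 7877.100 mm³

Profile (r,z), 4 vertices: (3,23) (12,19) (18,16.5) (19,38)
edge 0: (3,23)→(12,19)  cross = 3·19 − 12·23 = -219.0000; (r_i+r_j)·cross = 15·-219.0000 = -3285.0000
edge 1: (12,19)→(18,16.5)  cross = 12·16.5 − 18·19 = -144.0000; (r_i+r_j)·cross = 30·-144.0000 = -4320.0000
edge 2: (18,16.5)→(19,38)  cross = 18·38 − 19·16.5 = 370.5000; (r_i+r_j)·cross = 37·370.5000 = 13708.5000
edge 3: (19,38)→(3,23)  cross = 19·23 − 3·38 = 323.0000; (r_i+r_j)·cross = 22·323.0000 = 7106.0000
Σcross = 330.5000 → A = |Σcross|/2 = 165.2500 mm²
Σ(r_i+r_j)·cross = 13209.5000 → first moment M = |Σ|/6 = 2201.5833
R_c = M/A = 2201.5833/165.2500 = 13.3227 mm
θ = 205° = 3.577925 rad
V = θ·R_c·A = 3.577925·13.3227·165.2500 = 7877.100 mm³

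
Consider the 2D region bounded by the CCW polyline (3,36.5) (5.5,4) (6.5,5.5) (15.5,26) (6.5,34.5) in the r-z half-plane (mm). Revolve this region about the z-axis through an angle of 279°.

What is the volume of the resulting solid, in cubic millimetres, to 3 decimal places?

Profile (r,z), 5 vertices: (3,36.5) (5.5,4) (6.5,5.5) (15.5,26) (6.5,34.5)
edge 0: (3,36.5)→(5.5,4)  cross = 3·4 − 5.5·36.5 = -188.7500; (r_i+r_j)·cross = 8.5·-188.7500 = -1604.3750
edge 1: (5.5,4)→(6.5,5.5)  cross = 5.5·5.5 − 6.5·4 = 4.2500; (r_i+r_j)·cross = 12·4.2500 = 51.0000
edge 2: (6.5,5.5)→(15.5,26)  cross = 6.5·26 − 15.5·5.5 = 83.7500; (r_i+r_j)·cross = 22·83.7500 = 1842.5000
edge 3: (15.5,26)→(6.5,34.5)  cross = 15.5·34.5 − 6.5·26 = 365.7500; (r_i+r_j)·cross = 22·365.7500 = 8046.5000
edge 4: (6.5,34.5)→(3,36.5)  cross = 6.5·36.5 − 3·34.5 = 133.7500; (r_i+r_j)·cross = 9.5·133.7500 = 1270.6250
Σcross = 398.7500 → A = |Σcross|/2 = 199.3750 mm²
Σ(r_i+r_j)·cross = 9606.2500 → first moment M = |Σ|/6 = 1601.0417
R_c = M/A = 1601.0417/199.3750 = 8.0303 mm
θ = 279° = 4.869469 rad
V = θ·R_c·A = 4.869469·8.0303·199.3750 = 7796.222 mm³

Volume = 7796.222 mm³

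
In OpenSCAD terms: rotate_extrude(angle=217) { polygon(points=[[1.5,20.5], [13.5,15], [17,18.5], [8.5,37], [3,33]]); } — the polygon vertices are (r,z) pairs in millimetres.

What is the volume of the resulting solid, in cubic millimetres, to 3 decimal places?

Volume = 6349.517 mm³

Profile (r,z), 5 vertices: (1.5,20.5) (13.5,15) (17,18.5) (8.5,37) (3,33)
edge 0: (1.5,20.5)→(13.5,15)  cross = 1.5·15 − 13.5·20.5 = -254.2500; (r_i+r_j)·cross = 15·-254.2500 = -3813.7500
edge 1: (13.5,15)→(17,18.5)  cross = 13.5·18.5 − 17·15 = -5.2500; (r_i+r_j)·cross = 30.5·-5.2500 = -160.1250
edge 2: (17,18.5)→(8.5,37)  cross = 17·37 − 8.5·18.5 = 471.7500; (r_i+r_j)·cross = 25.5·471.7500 = 12029.6250
edge 3: (8.5,37)→(3,33)  cross = 8.5·33 − 3·37 = 169.5000; (r_i+r_j)·cross = 11.5·169.5000 = 1949.2500
edge 4: (3,33)→(1.5,20.5)  cross = 3·20.5 − 1.5·33 = 12.0000; (r_i+r_j)·cross = 4.5·12.0000 = 54.0000
Σcross = 393.7500 → A = |Σcross|/2 = 196.8750 mm²
Σ(r_i+r_j)·cross = 10059.0000 → first moment M = |Σ|/6 = 1676.5000
R_c = M/A = 1676.5000/196.8750 = 8.5156 mm
θ = 217° = 3.787364 rad
V = θ·R_c·A = 3.787364·8.5156·196.8750 = 6349.517 mm³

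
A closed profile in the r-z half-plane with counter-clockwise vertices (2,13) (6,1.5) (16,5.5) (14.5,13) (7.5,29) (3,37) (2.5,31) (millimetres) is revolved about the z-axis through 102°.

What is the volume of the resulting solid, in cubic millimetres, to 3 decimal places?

Profile (r,z), 7 vertices: (2,13) (6,1.5) (16,5.5) (14.5,13) (7.5,29) (3,37) (2.5,31)
edge 0: (2,13)→(6,1.5)  cross = 2·1.5 − 6·13 = -75.0000; (r_i+r_j)·cross = 8·-75.0000 = -600.0000
edge 1: (6,1.5)→(16,5.5)  cross = 6·5.5 − 16·1.5 = 9.0000; (r_i+r_j)·cross = 22·9.0000 = 198.0000
edge 2: (16,5.5)→(14.5,13)  cross = 16·13 − 14.5·5.5 = 128.2500; (r_i+r_j)·cross = 30.5·128.2500 = 3911.6250
edge 3: (14.5,13)→(7.5,29)  cross = 14.5·29 − 7.5·13 = 323.0000; (r_i+r_j)·cross = 22·323.0000 = 7106.0000
edge 4: (7.5,29)→(3,37)  cross = 7.5·37 − 3·29 = 190.5000; (r_i+r_j)·cross = 10.5·190.5000 = 2000.2500
edge 5: (3,37)→(2.5,31)  cross = 3·31 − 2.5·37 = 0.5000; (r_i+r_j)·cross = 5.5·0.5000 = 2.7500
edge 6: (2.5,31)→(2,13)  cross = 2.5·13 − 2·31 = -29.5000; (r_i+r_j)·cross = 4.5·-29.5000 = -132.7500
Σcross = 546.7500 → A = |Σcross|/2 = 273.3750 mm²
Σ(r_i+r_j)·cross = 12485.8750 → first moment M = |Σ|/6 = 2080.9792
R_c = M/A = 2080.9792/273.3750 = 7.6122 mm
θ = 102° = 1.780236 rad
V = θ·R_c·A = 1.780236·7.6122·273.3750 = 3704.634 mm³

Volume = 3704.634 mm³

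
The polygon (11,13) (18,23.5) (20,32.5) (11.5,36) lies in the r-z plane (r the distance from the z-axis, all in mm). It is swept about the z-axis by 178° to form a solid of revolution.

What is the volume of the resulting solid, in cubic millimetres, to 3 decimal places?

Volume = 5406.216 mm³

Profile (r,z), 4 vertices: (11,13) (18,23.5) (20,32.5) (11.5,36)
edge 0: (11,13)→(18,23.5)  cross = 11·23.5 − 18·13 = 24.5000; (r_i+r_j)·cross = 29·24.5000 = 710.5000
edge 1: (18,23.5)→(20,32.5)  cross = 18·32.5 − 20·23.5 = 115.0000; (r_i+r_j)·cross = 38·115.0000 = 4370.0000
edge 2: (20,32.5)→(11.5,36)  cross = 20·36 − 11.5·32.5 = 346.2500; (r_i+r_j)·cross = 31.5·346.2500 = 10906.8750
edge 3: (11.5,36)→(11,13)  cross = 11.5·13 − 11·36 = -246.5000; (r_i+r_j)·cross = 22.5·-246.5000 = -5546.2500
Σcross = 239.2500 → A = |Σcross|/2 = 119.6250 mm²
Σ(r_i+r_j)·cross = 10441.1250 → first moment M = |Σ|/6 = 1740.1875
R_c = M/A = 1740.1875/119.6250 = 14.5470 mm
θ = 178° = 3.106686 rad
V = θ·R_c·A = 3.106686·14.5470·119.6250 = 5406.216 mm³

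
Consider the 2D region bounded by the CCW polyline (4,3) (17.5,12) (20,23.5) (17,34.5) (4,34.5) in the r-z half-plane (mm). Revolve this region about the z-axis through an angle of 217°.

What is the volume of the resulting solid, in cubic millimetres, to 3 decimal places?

Volume = 16086.278 mm³

Profile (r,z), 5 vertices: (4,3) (17.5,12) (20,23.5) (17,34.5) (4,34.5)
edge 0: (4,3)→(17.5,12)  cross = 4·12 − 17.5·3 = -4.5000; (r_i+r_j)·cross = 21.5·-4.5000 = -96.7500
edge 1: (17.5,12)→(20,23.5)  cross = 17.5·23.5 − 20·12 = 171.2500; (r_i+r_j)·cross = 37.5·171.2500 = 6421.8750
edge 2: (20,23.5)→(17,34.5)  cross = 20·34.5 − 17·23.5 = 290.5000; (r_i+r_j)·cross = 37·290.5000 = 10748.5000
edge 3: (17,34.5)→(4,34.5)  cross = 17·34.5 − 4·34.5 = 448.5000; (r_i+r_j)·cross = 21·448.5000 = 9418.5000
edge 4: (4,34.5)→(4,3)  cross = 4·3 − 4·34.5 = -126.0000; (r_i+r_j)·cross = 8·-126.0000 = -1008.0000
Σcross = 779.7500 → A = |Σcross|/2 = 389.8750 mm²
Σ(r_i+r_j)·cross = 25484.1250 → first moment M = |Σ|/6 = 4247.3542
R_c = M/A = 4247.3542/389.8750 = 10.8941 mm
θ = 217° = 3.787364 rad
V = θ·R_c·A = 3.787364·10.8941·389.8750 = 16086.278 mm³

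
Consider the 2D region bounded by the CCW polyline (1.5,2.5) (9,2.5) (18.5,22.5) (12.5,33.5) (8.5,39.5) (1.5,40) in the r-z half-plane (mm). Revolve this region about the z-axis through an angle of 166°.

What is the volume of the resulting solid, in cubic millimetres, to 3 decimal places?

Profile (r,z), 6 vertices: (1.5,2.5) (9,2.5) (18.5,22.5) (12.5,33.5) (8.5,39.5) (1.5,40)
edge 0: (1.5,2.5)→(9,2.5)  cross = 1.5·2.5 − 9·2.5 = -18.7500; (r_i+r_j)·cross = 10.5·-18.7500 = -196.8750
edge 1: (9,2.5)→(18.5,22.5)  cross = 9·22.5 − 18.5·2.5 = 156.2500; (r_i+r_j)·cross = 27.5·156.2500 = 4296.8750
edge 2: (18.5,22.5)→(12.5,33.5)  cross = 18.5·33.5 − 12.5·22.5 = 338.5000; (r_i+r_j)·cross = 31·338.5000 = 10493.5000
edge 3: (12.5,33.5)→(8.5,39.5)  cross = 12.5·39.5 − 8.5·33.5 = 209.0000; (r_i+r_j)·cross = 21·209.0000 = 4389.0000
edge 4: (8.5,39.5)→(1.5,40)  cross = 8.5·40 − 1.5·39.5 = 280.7500; (r_i+r_j)·cross = 10·280.7500 = 2807.5000
edge 5: (1.5,40)→(1.5,2.5)  cross = 1.5·2.5 − 1.5·40 = -56.2500; (r_i+r_j)·cross = 3·-56.2500 = -168.7500
Σcross = 909.5000 → A = |Σcross|/2 = 454.7500 mm²
Σ(r_i+r_j)·cross = 21621.2500 → first moment M = |Σ|/6 = 3603.5417
R_c = M/A = 3603.5417/454.7500 = 7.9242 mm
θ = 166° = 2.897247 rad
V = θ·R_c·A = 2.897247·7.9242·454.7500 = 10440.349 mm³

Volume = 10440.349 mm³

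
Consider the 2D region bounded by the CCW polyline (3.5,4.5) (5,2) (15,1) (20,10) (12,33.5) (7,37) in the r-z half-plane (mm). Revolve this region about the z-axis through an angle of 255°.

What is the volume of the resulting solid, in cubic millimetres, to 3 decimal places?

Volume = 18150.802 mm³

Profile (r,z), 6 vertices: (3.5,4.5) (5,2) (15,1) (20,10) (12,33.5) (7,37)
edge 0: (3.5,4.5)→(5,2)  cross = 3.5·2 − 5·4.5 = -15.5000; (r_i+r_j)·cross = 8.5·-15.5000 = -131.7500
edge 1: (5,2)→(15,1)  cross = 5·1 − 15·2 = -25.0000; (r_i+r_j)·cross = 20·-25.0000 = -500.0000
edge 2: (15,1)→(20,10)  cross = 15·10 − 20·1 = 130.0000; (r_i+r_j)·cross = 35·130.0000 = 4550.0000
edge 3: (20,10)→(12,33.5)  cross = 20·33.5 − 12·10 = 550.0000; (r_i+r_j)·cross = 32·550.0000 = 17600.0000
edge 4: (12,33.5)→(7,37)  cross = 12·37 − 7·33.5 = 209.5000; (r_i+r_j)·cross = 19·209.5000 = 3980.5000
edge 5: (7,37)→(3.5,4.5)  cross = 7·4.5 − 3.5·37 = -98.0000; (r_i+r_j)·cross = 10.5·-98.0000 = -1029.0000
Σcross = 751.0000 → A = |Σcross|/2 = 375.5000 mm²
Σ(r_i+r_j)·cross = 24469.7500 → first moment M = |Σ|/6 = 4078.2917
R_c = M/A = 4078.2917/375.5000 = 10.8610 mm
θ = 255° = 4.450590 rad
V = θ·R_c·A = 4.450590·10.8610·375.5000 = 18150.802 mm³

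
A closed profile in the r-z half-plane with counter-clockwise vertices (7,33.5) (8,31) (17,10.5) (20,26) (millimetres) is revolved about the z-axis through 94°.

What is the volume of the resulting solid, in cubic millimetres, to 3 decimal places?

Volume = 2712.474 mm³

Profile (r,z), 4 vertices: (7,33.5) (8,31) (17,10.5) (20,26)
edge 0: (7,33.5)→(8,31)  cross = 7·31 − 8·33.5 = -51.0000; (r_i+r_j)·cross = 15·-51.0000 = -765.0000
edge 1: (8,31)→(17,10.5)  cross = 8·10.5 − 17·31 = -443.0000; (r_i+r_j)·cross = 25·-443.0000 = -11075.0000
edge 2: (17,10.5)→(20,26)  cross = 17·26 − 20·10.5 = 232.0000; (r_i+r_j)·cross = 37·232.0000 = 8584.0000
edge 3: (20,26)→(7,33.5)  cross = 20·33.5 − 7·26 = 488.0000; (r_i+r_j)·cross = 27·488.0000 = 13176.0000
Σcross = 226.0000 → A = |Σcross|/2 = 113.0000 mm²
Σ(r_i+r_j)·cross = 9920.0000 → first moment M = |Σ|/6 = 1653.3333
R_c = M/A = 1653.3333/113.0000 = 14.6313 mm
θ = 94° = 1.640609 rad
V = θ·R_c·A = 1.640609·14.6313·113.0000 = 2712.474 mm³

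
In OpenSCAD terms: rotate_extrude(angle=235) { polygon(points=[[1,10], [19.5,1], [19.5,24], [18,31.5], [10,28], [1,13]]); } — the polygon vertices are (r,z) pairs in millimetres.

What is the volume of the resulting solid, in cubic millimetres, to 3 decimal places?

Profile (r,z), 6 vertices: (1,10) (19.5,1) (19.5,24) (18,31.5) (10,28) (1,13)
edge 0: (1,10)→(19.5,1)  cross = 1·1 − 19.5·10 = -194.0000; (r_i+r_j)·cross = 20.5·-194.0000 = -3977.0000
edge 1: (19.5,1)→(19.5,24)  cross = 19.5·24 − 19.5·1 = 448.5000; (r_i+r_j)·cross = 39·448.5000 = 17491.5000
edge 2: (19.5,24)→(18,31.5)  cross = 19.5·31.5 − 18·24 = 182.2500; (r_i+r_j)·cross = 37.5·182.2500 = 6834.3750
edge 3: (18,31.5)→(10,28)  cross = 18·28 − 10·31.5 = 189.0000; (r_i+r_j)·cross = 28·189.0000 = 5292.0000
edge 4: (10,28)→(1,13)  cross = 10·13 − 1·28 = 102.0000; (r_i+r_j)·cross = 11·102.0000 = 1122.0000
edge 5: (1,13)→(1,10)  cross = 1·10 − 1·13 = -3.0000; (r_i+r_j)·cross = 2·-3.0000 = -6.0000
Σcross = 724.7500 → A = |Σcross|/2 = 362.3750 mm²
Σ(r_i+r_j)·cross = 26756.8750 → first moment M = |Σ|/6 = 4459.4792
R_c = M/A = 4459.4792/362.3750 = 12.3063 mm
θ = 235° = 4.101524 rad
V = θ·R_c·A = 4.101524·12.3063·362.3750 = 18290.660 mm³

Volume = 18290.660 mm³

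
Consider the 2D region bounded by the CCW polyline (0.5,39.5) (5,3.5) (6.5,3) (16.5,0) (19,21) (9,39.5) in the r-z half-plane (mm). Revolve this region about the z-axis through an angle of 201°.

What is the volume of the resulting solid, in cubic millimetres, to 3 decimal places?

Volume = 16902.156 mm³

Profile (r,z), 6 vertices: (0.5,39.5) (5,3.5) (6.5,3) (16.5,0) (19,21) (9,39.5)
edge 0: (0.5,39.5)→(5,3.5)  cross = 0.5·3.5 − 5·39.5 = -195.7500; (r_i+r_j)·cross = 5.5·-195.7500 = -1076.6250
edge 1: (5,3.5)→(6.5,3)  cross = 5·3 − 6.5·3.5 = -7.7500; (r_i+r_j)·cross = 11.5·-7.7500 = -89.1250
edge 2: (6.5,3)→(16.5,0)  cross = 6.5·0 − 16.5·3 = -49.5000; (r_i+r_j)·cross = 23·-49.5000 = -1138.5000
edge 3: (16.5,0)→(19,21)  cross = 16.5·21 − 19·0 = 346.5000; (r_i+r_j)·cross = 35.5·346.5000 = 12300.7500
edge 4: (19,21)→(9,39.5)  cross = 19·39.5 − 9·21 = 561.5000; (r_i+r_j)·cross = 28·561.5000 = 15722.0000
edge 5: (9,39.5)→(0.5,39.5)  cross = 9·39.5 − 0.5·39.5 = 335.7500; (r_i+r_j)·cross = 9.5·335.7500 = 3189.6250
Σcross = 990.7500 → A = |Σcross|/2 = 495.3750 mm²
Σ(r_i+r_j)·cross = 28908.1250 → first moment M = |Σ|/6 = 4818.0208
R_c = M/A = 4818.0208/495.3750 = 9.7260 mm
θ = 201° = 3.508112 rad
V = θ·R_c·A = 3.508112·9.7260·495.3750 = 16902.156 mm³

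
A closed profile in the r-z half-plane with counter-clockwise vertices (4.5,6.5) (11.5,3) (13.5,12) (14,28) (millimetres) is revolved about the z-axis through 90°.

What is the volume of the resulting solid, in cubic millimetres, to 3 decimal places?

Profile (r,z), 4 vertices: (4.5,6.5) (11.5,3) (13.5,12) (14,28)
edge 0: (4.5,6.5)→(11.5,3)  cross = 4.5·3 − 11.5·6.5 = -61.2500; (r_i+r_j)·cross = 16·-61.2500 = -980.0000
edge 1: (11.5,3)→(13.5,12)  cross = 11.5·12 − 13.5·3 = 97.5000; (r_i+r_j)·cross = 25·97.5000 = 2437.5000
edge 2: (13.5,12)→(14,28)  cross = 13.5·28 − 14·12 = 210.0000; (r_i+r_j)·cross = 27.5·210.0000 = 5775.0000
edge 3: (14,28)→(4.5,6.5)  cross = 14·6.5 − 4.5·28 = -35.0000; (r_i+r_j)·cross = 18.5·-35.0000 = -647.5000
Σcross = 211.2500 → A = |Σcross|/2 = 105.6250 mm²
Σ(r_i+r_j)·cross = 6585.0000 → first moment M = |Σ|/6 = 1097.5000
R_c = M/A = 1097.5000/105.6250 = 10.3905 mm
θ = 90° = 1.570796 rad
V = θ·R_c·A = 1.570796·10.3905·105.6250 = 1723.949 mm³

Volume = 1723.949 mm³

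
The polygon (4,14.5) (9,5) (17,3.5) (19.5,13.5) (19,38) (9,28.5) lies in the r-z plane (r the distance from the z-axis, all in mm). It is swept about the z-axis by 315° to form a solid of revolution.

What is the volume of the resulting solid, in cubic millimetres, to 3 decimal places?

Volume = 25209.072 mm³

Profile (r,z), 6 vertices: (4,14.5) (9,5) (17,3.5) (19.5,13.5) (19,38) (9,28.5)
edge 0: (4,14.5)→(9,5)  cross = 4·5 − 9·14.5 = -110.5000; (r_i+r_j)·cross = 13·-110.5000 = -1436.5000
edge 1: (9,5)→(17,3.5)  cross = 9·3.5 − 17·5 = -53.5000; (r_i+r_j)·cross = 26·-53.5000 = -1391.0000
edge 2: (17,3.5)→(19.5,13.5)  cross = 17·13.5 − 19.5·3.5 = 161.2500; (r_i+r_j)·cross = 36.5·161.2500 = 5885.6250
edge 3: (19.5,13.5)→(19,38)  cross = 19.5·38 − 19·13.5 = 484.5000; (r_i+r_j)·cross = 38.5·484.5000 = 18653.2500
edge 4: (19,38)→(9,28.5)  cross = 19·28.5 − 9·38 = 199.5000; (r_i+r_j)·cross = 28·199.5000 = 5586.0000
edge 5: (9,28.5)→(4,14.5)  cross = 9·14.5 − 4·28.5 = 16.5000; (r_i+r_j)·cross = 13·16.5000 = 214.5000
Σcross = 697.7500 → A = |Σcross|/2 = 348.8750 mm²
Σ(r_i+r_j)·cross = 27511.8750 → first moment M = |Σ|/6 = 4585.3125
R_c = M/A = 4585.3125/348.8750 = 13.1431 mm
θ = 315° = 5.497787 rad
V = θ·R_c·A = 5.497787·13.1431·348.8750 = 25209.072 mm³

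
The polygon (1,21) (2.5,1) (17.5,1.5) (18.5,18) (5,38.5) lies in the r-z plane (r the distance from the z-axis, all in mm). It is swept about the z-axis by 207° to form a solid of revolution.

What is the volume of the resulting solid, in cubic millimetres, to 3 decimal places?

Volume = 14997.842 mm³

Profile (r,z), 5 vertices: (1,21) (2.5,1) (17.5,1.5) (18.5,18) (5,38.5)
edge 0: (1,21)→(2.5,1)  cross = 1·1 − 2.5·21 = -51.5000; (r_i+r_j)·cross = 3.5·-51.5000 = -180.2500
edge 1: (2.5,1)→(17.5,1.5)  cross = 2.5·1.5 − 17.5·1 = -13.7500; (r_i+r_j)·cross = 20·-13.7500 = -275.0000
edge 2: (17.5,1.5)→(18.5,18)  cross = 17.5·18 − 18.5·1.5 = 287.2500; (r_i+r_j)·cross = 36·287.2500 = 10341.0000
edge 3: (18.5,18)→(5,38.5)  cross = 18.5·38.5 − 5·18 = 622.2500; (r_i+r_j)·cross = 23.5·622.2500 = 14622.8750
edge 4: (5,38.5)→(1,21)  cross = 5·21 − 1·38.5 = 66.5000; (r_i+r_j)·cross = 6·66.5000 = 399.0000
Σcross = 910.7500 → A = |Σcross|/2 = 455.3750 mm²
Σ(r_i+r_j)·cross = 24907.6250 → first moment M = |Σ|/6 = 4151.2708
R_c = M/A = 4151.2708/455.3750 = 9.1162 mm
θ = 207° = 3.612832 rad
V = θ·R_c·A = 3.612832·9.1162·455.3750 = 14997.842 mm³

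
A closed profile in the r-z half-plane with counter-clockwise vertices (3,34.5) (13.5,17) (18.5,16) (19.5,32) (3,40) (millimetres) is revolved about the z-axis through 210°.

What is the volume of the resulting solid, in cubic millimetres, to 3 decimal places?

Volume = 9734.519 mm³

Profile (r,z), 5 vertices: (3,34.5) (13.5,17) (18.5,16) (19.5,32) (3,40)
edge 0: (3,34.5)→(13.5,17)  cross = 3·17 − 13.5·34.5 = -414.7500; (r_i+r_j)·cross = 16.5·-414.7500 = -6843.3750
edge 1: (13.5,17)→(18.5,16)  cross = 13.5·16 − 18.5·17 = -98.5000; (r_i+r_j)·cross = 32·-98.5000 = -3152.0000
edge 2: (18.5,16)→(19.5,32)  cross = 18.5·32 − 19.5·16 = 280.0000; (r_i+r_j)·cross = 38·280.0000 = 10640.0000
edge 3: (19.5,32)→(3,40)  cross = 19.5·40 − 3·32 = 684.0000; (r_i+r_j)·cross = 22.5·684.0000 = 15390.0000
edge 4: (3,40)→(3,34.5)  cross = 3·34.5 − 3·40 = -16.5000; (r_i+r_j)·cross = 6·-16.5000 = -99.0000
Σcross = 434.2500 → A = |Σcross|/2 = 217.1250 mm²
Σ(r_i+r_j)·cross = 15935.6250 → first moment M = |Σ|/6 = 2655.9375
R_c = M/A = 2655.9375/217.1250 = 12.2323 mm
θ = 210° = 3.665191 rad
V = θ·R_c·A = 3.665191·12.2323·217.1250 = 9734.519 mm³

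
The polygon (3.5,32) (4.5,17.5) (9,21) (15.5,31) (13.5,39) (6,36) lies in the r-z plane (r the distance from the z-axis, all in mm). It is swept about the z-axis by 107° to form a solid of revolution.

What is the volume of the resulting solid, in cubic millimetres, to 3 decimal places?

Volume = 2578.165 mm³

Profile (r,z), 6 vertices: (3.5,32) (4.5,17.5) (9,21) (15.5,31) (13.5,39) (6,36)
edge 0: (3.5,32)→(4.5,17.5)  cross = 3.5·17.5 − 4.5·32 = -82.7500; (r_i+r_j)·cross = 8·-82.7500 = -662.0000
edge 1: (4.5,17.5)→(9,21)  cross = 4.5·21 − 9·17.5 = -63.0000; (r_i+r_j)·cross = 13.5·-63.0000 = -850.5000
edge 2: (9,21)→(15.5,31)  cross = 9·31 − 15.5·21 = -46.5000; (r_i+r_j)·cross = 24.5·-46.5000 = -1139.2500
edge 3: (15.5,31)→(13.5,39)  cross = 15.5·39 − 13.5·31 = 186.0000; (r_i+r_j)·cross = 29·186.0000 = 5394.0000
edge 4: (13.5,39)→(6,36)  cross = 13.5·36 − 6·39 = 252.0000; (r_i+r_j)·cross = 19.5·252.0000 = 4914.0000
edge 5: (6,36)→(3.5,32)  cross = 6·32 − 3.5·36 = 66.0000; (r_i+r_j)·cross = 9.5·66.0000 = 627.0000
Σcross = 311.7500 → A = |Σcross|/2 = 155.8750 mm²
Σ(r_i+r_j)·cross = 8283.2500 → first moment M = |Σ|/6 = 1380.5417
R_c = M/A = 1380.5417/155.8750 = 8.8567 mm
θ = 107° = 1.867502 rad
V = θ·R_c·A = 1.867502·8.8567·155.8750 = 2578.165 mm³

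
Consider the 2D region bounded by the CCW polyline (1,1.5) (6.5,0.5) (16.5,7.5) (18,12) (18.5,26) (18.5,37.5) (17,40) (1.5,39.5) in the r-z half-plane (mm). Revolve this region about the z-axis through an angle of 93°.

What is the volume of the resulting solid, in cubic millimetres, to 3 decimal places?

Volume = 9399.359 mm³

Profile (r,z), 8 vertices: (1,1.5) (6.5,0.5) (16.5,7.5) (18,12) (18.5,26) (18.5,37.5) (17,40) (1.5,39.5)
edge 0: (1,1.5)→(6.5,0.5)  cross = 1·0.5 − 6.5·1.5 = -9.2500; (r_i+r_j)·cross = 7.5·-9.2500 = -69.3750
edge 1: (6.5,0.5)→(16.5,7.5)  cross = 6.5·7.5 − 16.5·0.5 = 40.5000; (r_i+r_j)·cross = 23·40.5000 = 931.5000
edge 2: (16.5,7.5)→(18,12)  cross = 16.5·12 − 18·7.5 = 63.0000; (r_i+r_j)·cross = 34.5·63.0000 = 2173.5000
edge 3: (18,12)→(18.5,26)  cross = 18·26 − 18.5·12 = 246.0000; (r_i+r_j)·cross = 36.5·246.0000 = 8979.0000
edge 4: (18.5,26)→(18.5,37.5)  cross = 18.5·37.5 − 18.5·26 = 212.7500; (r_i+r_j)·cross = 37·212.7500 = 7871.7500
edge 5: (18.5,37.5)→(17,40)  cross = 18.5·40 − 17·37.5 = 102.5000; (r_i+r_j)·cross = 35.5·102.5000 = 3638.7500
edge 6: (17,40)→(1.5,39.5)  cross = 17·39.5 − 1.5·40 = 611.5000; (r_i+r_j)·cross = 18.5·611.5000 = 11312.7500
edge 7: (1.5,39.5)→(1,1.5)  cross = 1.5·1.5 − 1·39.5 = -37.2500; (r_i+r_j)·cross = 2.5·-37.2500 = -93.1250
Σcross = 1229.7500 → A = |Σcross|/2 = 614.8750 mm²
Σ(r_i+r_j)·cross = 34744.7500 → first moment M = |Σ|/6 = 5790.7917
R_c = M/A = 5790.7917/614.8750 = 9.4178 mm
θ = 93° = 1.623156 rad
V = θ·R_c·A = 1.623156·9.4178·614.8750 = 9399.359 mm³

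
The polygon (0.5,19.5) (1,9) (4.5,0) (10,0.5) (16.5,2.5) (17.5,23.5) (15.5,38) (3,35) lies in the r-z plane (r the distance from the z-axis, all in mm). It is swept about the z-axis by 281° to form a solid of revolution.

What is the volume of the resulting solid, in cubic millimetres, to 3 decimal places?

Volume = 24458.732 mm³

Profile (r,z), 8 vertices: (0.5,19.5) (1,9) (4.5,0) (10,0.5) (16.5,2.5) (17.5,23.5) (15.5,38) (3,35)
edge 0: (0.5,19.5)→(1,9)  cross = 0.5·9 − 1·19.5 = -15.0000; (r_i+r_j)·cross = 1.5·-15.0000 = -22.5000
edge 1: (1,9)→(4.5,0)  cross = 1·0 − 4.5·9 = -40.5000; (r_i+r_j)·cross = 5.5·-40.5000 = -222.7500
edge 2: (4.5,0)→(10,0.5)  cross = 4.5·0.5 − 10·0 = 2.2500; (r_i+r_j)·cross = 14.5·2.2500 = 32.6250
edge 3: (10,0.5)→(16.5,2.5)  cross = 10·2.5 − 16.5·0.5 = 16.7500; (r_i+r_j)·cross = 26.5·16.7500 = 443.8750
edge 4: (16.5,2.5)→(17.5,23.5)  cross = 16.5·23.5 − 17.5·2.5 = 344.0000; (r_i+r_j)·cross = 34·344.0000 = 11696.0000
edge 5: (17.5,23.5)→(15.5,38)  cross = 17.5·38 − 15.5·23.5 = 300.7500; (r_i+r_j)·cross = 33·300.7500 = 9924.7500
edge 6: (15.5,38)→(3,35)  cross = 15.5·35 − 3·38 = 428.5000; (r_i+r_j)·cross = 18.5·428.5000 = 7927.2500
edge 7: (3,35)→(0.5,19.5)  cross = 3·19.5 − 0.5·35 = 41.0000; (r_i+r_j)·cross = 3.5·41.0000 = 143.5000
Σcross = 1077.7500 → A = |Σcross|/2 = 538.8750 mm²
Σ(r_i+r_j)·cross = 29922.7500 → first moment M = |Σ|/6 = 4987.1250
R_c = M/A = 4987.1250/538.8750 = 9.2547 mm
θ = 281° = 4.904375 rad
V = θ·R_c·A = 4.904375·9.2547·538.8750 = 24458.732 mm³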